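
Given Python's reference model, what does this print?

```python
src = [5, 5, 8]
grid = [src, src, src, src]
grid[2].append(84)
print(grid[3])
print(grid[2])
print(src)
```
[5, 5, 8, 84]
[5, 5, 8, 84]
[5, 5, 8, 84]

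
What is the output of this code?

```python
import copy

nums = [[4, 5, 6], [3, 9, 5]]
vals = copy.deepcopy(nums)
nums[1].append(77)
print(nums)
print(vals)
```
[[4, 5, 6], [3, 9, 5, 77]]
[[4, 5, 6], [3, 9, 5]]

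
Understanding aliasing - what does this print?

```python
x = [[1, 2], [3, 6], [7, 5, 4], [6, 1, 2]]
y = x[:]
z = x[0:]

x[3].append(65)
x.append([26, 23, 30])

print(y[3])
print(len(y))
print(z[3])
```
[6, 1, 2, 65]
4
[6, 1, 2, 65]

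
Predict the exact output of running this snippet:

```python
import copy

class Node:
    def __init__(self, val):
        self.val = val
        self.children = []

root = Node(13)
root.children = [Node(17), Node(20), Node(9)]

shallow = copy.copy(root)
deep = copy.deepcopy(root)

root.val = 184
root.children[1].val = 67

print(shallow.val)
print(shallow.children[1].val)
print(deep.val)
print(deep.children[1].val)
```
13
67
13
20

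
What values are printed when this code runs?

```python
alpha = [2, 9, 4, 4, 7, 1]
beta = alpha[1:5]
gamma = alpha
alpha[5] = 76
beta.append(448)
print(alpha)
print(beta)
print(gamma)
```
[2, 9, 4, 4, 7, 76]
[9, 4, 4, 7, 448]
[2, 9, 4, 4, 7, 76]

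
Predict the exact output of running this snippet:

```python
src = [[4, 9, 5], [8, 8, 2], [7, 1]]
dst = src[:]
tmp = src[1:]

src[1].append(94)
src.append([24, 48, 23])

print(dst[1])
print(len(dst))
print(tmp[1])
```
[8, 8, 2, 94]
3
[7, 1]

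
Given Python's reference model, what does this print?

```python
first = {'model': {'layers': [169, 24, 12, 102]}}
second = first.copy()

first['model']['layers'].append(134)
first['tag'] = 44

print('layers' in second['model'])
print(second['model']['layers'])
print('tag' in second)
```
True
[169, 24, 12, 102, 134]
False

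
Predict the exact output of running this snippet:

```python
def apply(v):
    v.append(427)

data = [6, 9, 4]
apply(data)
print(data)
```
[6, 9, 4, 427]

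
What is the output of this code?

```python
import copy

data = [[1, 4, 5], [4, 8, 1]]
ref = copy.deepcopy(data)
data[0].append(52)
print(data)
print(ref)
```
[[1, 4, 5, 52], [4, 8, 1]]
[[1, 4, 5], [4, 8, 1]]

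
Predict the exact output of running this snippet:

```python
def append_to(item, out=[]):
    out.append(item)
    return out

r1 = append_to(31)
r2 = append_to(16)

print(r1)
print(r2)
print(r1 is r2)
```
[31, 16]
[31, 16]
True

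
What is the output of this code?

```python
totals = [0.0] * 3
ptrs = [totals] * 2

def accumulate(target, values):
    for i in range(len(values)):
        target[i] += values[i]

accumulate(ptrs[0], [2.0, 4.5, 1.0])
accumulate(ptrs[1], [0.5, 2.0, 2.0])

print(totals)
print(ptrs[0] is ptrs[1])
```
[2.5, 6.5, 3.0]
True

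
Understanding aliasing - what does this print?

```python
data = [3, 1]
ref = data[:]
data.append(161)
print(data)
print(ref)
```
[3, 1, 161]
[3, 1]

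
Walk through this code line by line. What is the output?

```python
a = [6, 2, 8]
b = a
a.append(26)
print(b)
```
[6, 2, 8, 26]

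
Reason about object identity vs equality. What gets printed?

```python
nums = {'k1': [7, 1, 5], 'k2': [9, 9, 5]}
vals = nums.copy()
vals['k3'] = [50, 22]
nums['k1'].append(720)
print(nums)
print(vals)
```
{'k1': [7, 1, 5, 720], 'k2': [9, 9, 5]}
{'k1': [7, 1, 5, 720], 'k2': [9, 9, 5], 'k3': [50, 22]}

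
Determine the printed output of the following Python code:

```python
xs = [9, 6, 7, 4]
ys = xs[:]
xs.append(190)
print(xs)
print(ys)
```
[9, 6, 7, 4, 190]
[9, 6, 7, 4]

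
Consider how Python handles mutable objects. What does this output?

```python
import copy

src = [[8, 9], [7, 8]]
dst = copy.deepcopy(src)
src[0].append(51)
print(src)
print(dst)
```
[[8, 9, 51], [7, 8]]
[[8, 9], [7, 8]]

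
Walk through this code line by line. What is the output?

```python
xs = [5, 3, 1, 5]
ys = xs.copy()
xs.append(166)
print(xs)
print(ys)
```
[5, 3, 1, 5, 166]
[5, 3, 1, 5]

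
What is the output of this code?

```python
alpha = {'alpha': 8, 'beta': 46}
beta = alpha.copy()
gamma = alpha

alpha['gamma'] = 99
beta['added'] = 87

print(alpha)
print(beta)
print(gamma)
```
{'alpha': 8, 'beta': 46, 'gamma': 99}
{'alpha': 8, 'beta': 46, 'added': 87}
{'alpha': 8, 'beta': 46, 'gamma': 99}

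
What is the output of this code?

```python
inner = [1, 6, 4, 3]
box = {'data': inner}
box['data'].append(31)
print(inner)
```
[1, 6, 4, 3, 31]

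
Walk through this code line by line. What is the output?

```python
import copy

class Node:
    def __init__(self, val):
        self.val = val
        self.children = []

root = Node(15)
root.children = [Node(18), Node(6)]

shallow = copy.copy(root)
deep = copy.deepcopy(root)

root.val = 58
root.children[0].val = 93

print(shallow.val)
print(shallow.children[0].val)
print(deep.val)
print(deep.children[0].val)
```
15
93
15
18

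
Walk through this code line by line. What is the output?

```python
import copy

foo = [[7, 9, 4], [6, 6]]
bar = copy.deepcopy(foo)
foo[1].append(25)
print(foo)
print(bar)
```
[[7, 9, 4], [6, 6, 25]]
[[7, 9, 4], [6, 6]]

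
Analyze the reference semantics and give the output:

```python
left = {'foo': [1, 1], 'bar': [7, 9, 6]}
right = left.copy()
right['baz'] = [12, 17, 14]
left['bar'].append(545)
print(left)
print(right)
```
{'foo': [1, 1], 'bar': [7, 9, 6, 545]}
{'foo': [1, 1], 'bar': [7, 9, 6, 545], 'baz': [12, 17, 14]}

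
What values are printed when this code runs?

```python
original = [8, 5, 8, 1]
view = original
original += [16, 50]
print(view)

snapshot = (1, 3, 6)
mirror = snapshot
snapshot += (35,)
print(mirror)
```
[8, 5, 8, 1, 16, 50]
(1, 3, 6)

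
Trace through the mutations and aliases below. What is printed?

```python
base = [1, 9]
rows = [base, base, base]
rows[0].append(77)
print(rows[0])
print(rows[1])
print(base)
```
[1, 9, 77]
[1, 9, 77]
[1, 9, 77]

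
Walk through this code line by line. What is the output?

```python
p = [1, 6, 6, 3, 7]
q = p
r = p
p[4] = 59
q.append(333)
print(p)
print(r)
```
[1, 6, 6, 3, 59, 333]
[1, 6, 6, 3, 59, 333]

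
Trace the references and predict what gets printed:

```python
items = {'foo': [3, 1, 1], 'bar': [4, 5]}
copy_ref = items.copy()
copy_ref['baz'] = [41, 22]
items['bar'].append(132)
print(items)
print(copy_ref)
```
{'foo': [3, 1, 1], 'bar': [4, 5, 132]}
{'foo': [3, 1, 1], 'bar': [4, 5, 132], 'baz': [41, 22]}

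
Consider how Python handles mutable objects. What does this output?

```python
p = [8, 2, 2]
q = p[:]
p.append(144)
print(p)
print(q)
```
[8, 2, 2, 144]
[8, 2, 2]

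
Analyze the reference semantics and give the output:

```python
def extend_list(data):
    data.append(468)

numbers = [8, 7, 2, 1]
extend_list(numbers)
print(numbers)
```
[8, 7, 2, 1, 468]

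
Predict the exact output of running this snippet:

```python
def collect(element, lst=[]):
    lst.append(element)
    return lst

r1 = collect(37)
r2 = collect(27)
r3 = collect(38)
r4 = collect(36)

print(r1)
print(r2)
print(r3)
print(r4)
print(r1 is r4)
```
[37, 27, 38, 36]
[37, 27, 38, 36]
[37, 27, 38, 36]
[37, 27, 38, 36]
True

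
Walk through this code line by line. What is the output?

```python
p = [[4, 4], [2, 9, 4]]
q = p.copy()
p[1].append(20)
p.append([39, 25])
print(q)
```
[[4, 4], [2, 9, 4, 20]]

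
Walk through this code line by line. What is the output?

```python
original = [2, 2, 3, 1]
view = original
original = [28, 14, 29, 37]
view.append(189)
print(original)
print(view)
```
[28, 14, 29, 37]
[2, 2, 3, 1, 189]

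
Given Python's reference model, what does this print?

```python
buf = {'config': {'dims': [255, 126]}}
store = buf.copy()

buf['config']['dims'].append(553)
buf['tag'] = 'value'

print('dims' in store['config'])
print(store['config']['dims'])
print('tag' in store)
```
True
[255, 126, 553]
False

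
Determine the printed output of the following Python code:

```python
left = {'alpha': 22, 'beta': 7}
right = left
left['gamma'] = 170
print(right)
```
{'alpha': 22, 'beta': 7, 'gamma': 170}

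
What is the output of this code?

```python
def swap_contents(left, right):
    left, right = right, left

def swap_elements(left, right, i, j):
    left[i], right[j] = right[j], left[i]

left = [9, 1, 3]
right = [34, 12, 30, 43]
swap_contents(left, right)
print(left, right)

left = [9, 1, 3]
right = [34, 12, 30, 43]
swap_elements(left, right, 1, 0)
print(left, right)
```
[9, 1, 3] [34, 12, 30, 43]
[9, 34, 3] [1, 12, 30, 43]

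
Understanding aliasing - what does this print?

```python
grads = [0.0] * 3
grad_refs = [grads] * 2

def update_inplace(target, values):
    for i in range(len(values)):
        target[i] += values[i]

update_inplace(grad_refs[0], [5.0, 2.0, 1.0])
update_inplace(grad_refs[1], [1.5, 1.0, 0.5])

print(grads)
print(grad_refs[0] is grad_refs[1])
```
[6.5, 3.0, 1.5]
True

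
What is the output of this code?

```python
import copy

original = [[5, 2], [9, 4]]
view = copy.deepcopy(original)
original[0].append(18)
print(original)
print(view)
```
[[5, 2, 18], [9, 4]]
[[5, 2], [9, 4]]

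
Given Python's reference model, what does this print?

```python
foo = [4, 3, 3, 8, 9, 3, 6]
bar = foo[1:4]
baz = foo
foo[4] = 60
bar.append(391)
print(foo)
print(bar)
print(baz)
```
[4, 3, 3, 8, 60, 3, 6]
[3, 3, 8, 391]
[4, 3, 3, 8, 60, 3, 6]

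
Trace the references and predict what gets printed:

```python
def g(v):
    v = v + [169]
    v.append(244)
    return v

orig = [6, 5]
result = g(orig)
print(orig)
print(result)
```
[6, 5]
[6, 5, 169, 244]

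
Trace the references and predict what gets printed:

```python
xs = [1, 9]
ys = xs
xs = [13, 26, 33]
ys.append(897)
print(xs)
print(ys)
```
[13, 26, 33]
[1, 9, 897]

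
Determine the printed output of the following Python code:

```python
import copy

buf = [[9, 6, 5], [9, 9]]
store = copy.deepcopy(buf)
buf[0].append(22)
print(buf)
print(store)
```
[[9, 6, 5, 22], [9, 9]]
[[9, 6, 5], [9, 9]]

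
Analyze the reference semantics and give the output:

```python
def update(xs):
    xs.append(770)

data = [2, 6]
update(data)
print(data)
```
[2, 6, 770]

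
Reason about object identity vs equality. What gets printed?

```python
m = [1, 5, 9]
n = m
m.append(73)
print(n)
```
[1, 5, 9, 73]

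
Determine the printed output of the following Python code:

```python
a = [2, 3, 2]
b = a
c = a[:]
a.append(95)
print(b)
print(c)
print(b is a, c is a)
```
[2, 3, 2, 95]
[2, 3, 2]
True False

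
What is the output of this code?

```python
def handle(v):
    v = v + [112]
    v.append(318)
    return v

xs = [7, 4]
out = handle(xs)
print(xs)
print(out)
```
[7, 4]
[7, 4, 112, 318]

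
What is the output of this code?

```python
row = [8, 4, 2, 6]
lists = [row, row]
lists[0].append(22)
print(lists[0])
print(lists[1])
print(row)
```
[8, 4, 2, 6, 22]
[8, 4, 2, 6, 22]
[8, 4, 2, 6, 22]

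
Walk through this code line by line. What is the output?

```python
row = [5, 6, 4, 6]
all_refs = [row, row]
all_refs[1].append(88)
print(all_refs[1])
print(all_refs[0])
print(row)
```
[5, 6, 4, 6, 88]
[5, 6, 4, 6, 88]
[5, 6, 4, 6, 88]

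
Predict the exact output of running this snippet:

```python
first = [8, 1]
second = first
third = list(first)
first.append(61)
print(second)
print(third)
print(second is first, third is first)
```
[8, 1, 61]
[8, 1]
True False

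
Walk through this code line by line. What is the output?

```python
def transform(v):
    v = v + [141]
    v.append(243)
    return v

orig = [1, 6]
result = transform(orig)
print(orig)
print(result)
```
[1, 6]
[1, 6, 141, 243]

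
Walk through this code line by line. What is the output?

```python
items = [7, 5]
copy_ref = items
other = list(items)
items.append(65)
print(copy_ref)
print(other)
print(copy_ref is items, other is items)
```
[7, 5, 65]
[7, 5]
True False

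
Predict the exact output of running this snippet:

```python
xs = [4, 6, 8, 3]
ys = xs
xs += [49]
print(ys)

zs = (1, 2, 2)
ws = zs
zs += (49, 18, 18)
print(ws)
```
[4, 6, 8, 3, 49]
(1, 2, 2)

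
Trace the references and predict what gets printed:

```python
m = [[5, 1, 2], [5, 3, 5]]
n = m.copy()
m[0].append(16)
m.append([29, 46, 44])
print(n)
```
[[5, 1, 2, 16], [5, 3, 5]]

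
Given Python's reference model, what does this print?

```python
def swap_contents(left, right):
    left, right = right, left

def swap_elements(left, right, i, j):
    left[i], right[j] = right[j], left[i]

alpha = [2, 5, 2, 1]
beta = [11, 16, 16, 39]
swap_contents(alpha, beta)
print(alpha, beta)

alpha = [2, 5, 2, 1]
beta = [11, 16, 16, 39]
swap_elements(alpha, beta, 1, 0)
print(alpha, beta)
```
[2, 5, 2, 1] [11, 16, 16, 39]
[2, 11, 2, 1] [5, 16, 16, 39]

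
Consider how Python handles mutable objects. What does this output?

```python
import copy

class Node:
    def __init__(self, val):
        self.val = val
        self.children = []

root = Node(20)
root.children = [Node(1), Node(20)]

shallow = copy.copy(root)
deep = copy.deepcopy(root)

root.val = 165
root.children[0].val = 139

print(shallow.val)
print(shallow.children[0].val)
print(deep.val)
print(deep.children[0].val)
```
20
139
20
1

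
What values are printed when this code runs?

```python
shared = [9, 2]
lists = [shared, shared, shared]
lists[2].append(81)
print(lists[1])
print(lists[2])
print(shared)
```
[9, 2, 81]
[9, 2, 81]
[9, 2, 81]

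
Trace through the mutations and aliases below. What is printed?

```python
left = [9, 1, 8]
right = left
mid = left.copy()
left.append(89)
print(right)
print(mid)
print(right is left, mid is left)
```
[9, 1, 8, 89]
[9, 1, 8]
True False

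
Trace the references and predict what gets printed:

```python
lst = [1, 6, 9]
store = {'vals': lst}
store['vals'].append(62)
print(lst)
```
[1, 6, 9, 62]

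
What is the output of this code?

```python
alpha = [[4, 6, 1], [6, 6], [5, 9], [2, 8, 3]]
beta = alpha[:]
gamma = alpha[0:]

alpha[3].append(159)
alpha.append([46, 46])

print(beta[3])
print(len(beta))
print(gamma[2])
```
[2, 8, 3, 159]
4
[5, 9]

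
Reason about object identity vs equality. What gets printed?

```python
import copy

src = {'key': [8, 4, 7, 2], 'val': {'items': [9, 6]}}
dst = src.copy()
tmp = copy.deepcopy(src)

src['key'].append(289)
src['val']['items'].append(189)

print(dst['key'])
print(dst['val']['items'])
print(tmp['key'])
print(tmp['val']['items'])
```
[8, 4, 7, 2, 289]
[9, 6, 189]
[8, 4, 7, 2]
[9, 6]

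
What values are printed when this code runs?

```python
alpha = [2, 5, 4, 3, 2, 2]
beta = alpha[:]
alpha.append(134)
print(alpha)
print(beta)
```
[2, 5, 4, 3, 2, 2, 134]
[2, 5, 4, 3, 2, 2]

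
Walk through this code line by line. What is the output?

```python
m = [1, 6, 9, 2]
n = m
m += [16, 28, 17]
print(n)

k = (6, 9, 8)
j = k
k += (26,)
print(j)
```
[1, 6, 9, 2, 16, 28, 17]
(6, 9, 8)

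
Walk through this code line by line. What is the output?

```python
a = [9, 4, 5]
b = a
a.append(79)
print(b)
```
[9, 4, 5, 79]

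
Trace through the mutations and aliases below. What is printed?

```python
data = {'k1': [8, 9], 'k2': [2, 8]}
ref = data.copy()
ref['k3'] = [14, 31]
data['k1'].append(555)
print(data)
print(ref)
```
{'k1': [8, 9, 555], 'k2': [2, 8]}
{'k1': [8, 9, 555], 'k2': [2, 8], 'k3': [14, 31]}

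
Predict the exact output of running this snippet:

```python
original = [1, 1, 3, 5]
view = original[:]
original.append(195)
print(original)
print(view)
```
[1, 1, 3, 5, 195]
[1, 1, 3, 5]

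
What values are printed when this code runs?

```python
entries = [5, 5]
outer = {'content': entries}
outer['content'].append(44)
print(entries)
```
[5, 5, 44]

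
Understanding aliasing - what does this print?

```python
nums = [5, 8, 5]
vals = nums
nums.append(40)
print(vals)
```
[5, 8, 5, 40]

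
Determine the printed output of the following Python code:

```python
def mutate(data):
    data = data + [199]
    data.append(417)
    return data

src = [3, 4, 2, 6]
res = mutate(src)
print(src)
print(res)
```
[3, 4, 2, 6]
[3, 4, 2, 6, 199, 417]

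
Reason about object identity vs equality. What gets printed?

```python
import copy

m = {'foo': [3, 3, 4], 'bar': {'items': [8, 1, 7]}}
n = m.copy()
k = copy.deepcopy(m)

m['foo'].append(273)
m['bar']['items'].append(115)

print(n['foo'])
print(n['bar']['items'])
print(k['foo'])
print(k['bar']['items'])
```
[3, 3, 4, 273]
[8, 1, 7, 115]
[3, 3, 4]
[8, 1, 7]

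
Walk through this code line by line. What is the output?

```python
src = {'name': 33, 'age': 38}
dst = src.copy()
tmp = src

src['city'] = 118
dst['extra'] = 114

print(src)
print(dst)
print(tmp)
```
{'name': 33, 'age': 38, 'city': 118}
{'name': 33, 'age': 38, 'extra': 114}
{'name': 33, 'age': 38, 'city': 118}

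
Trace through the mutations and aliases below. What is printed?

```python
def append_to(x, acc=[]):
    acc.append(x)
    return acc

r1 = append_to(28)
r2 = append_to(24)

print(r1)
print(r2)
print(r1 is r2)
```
[28, 24]
[28, 24]
True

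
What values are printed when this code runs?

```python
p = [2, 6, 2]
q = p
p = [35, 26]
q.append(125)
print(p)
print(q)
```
[35, 26]
[2, 6, 2, 125]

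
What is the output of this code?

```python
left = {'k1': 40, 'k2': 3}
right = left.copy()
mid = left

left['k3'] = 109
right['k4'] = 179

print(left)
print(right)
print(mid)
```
{'k1': 40, 'k2': 3, 'k3': 109}
{'k1': 40, 'k2': 3, 'k4': 179}
{'k1': 40, 'k2': 3, 'k3': 109}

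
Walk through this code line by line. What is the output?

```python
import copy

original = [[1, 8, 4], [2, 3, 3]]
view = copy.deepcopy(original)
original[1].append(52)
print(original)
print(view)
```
[[1, 8, 4], [2, 3, 3, 52]]
[[1, 8, 4], [2, 3, 3]]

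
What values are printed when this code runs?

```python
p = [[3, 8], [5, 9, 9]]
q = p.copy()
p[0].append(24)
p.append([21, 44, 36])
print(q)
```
[[3, 8, 24], [5, 9, 9]]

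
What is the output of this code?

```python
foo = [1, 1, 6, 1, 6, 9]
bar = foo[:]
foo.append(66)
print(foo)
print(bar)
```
[1, 1, 6, 1, 6, 9, 66]
[1, 1, 6, 1, 6, 9]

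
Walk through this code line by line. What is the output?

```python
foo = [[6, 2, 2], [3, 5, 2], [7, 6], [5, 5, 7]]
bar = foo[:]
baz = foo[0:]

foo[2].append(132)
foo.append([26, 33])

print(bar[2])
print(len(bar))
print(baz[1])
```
[7, 6, 132]
4
[3, 5, 2]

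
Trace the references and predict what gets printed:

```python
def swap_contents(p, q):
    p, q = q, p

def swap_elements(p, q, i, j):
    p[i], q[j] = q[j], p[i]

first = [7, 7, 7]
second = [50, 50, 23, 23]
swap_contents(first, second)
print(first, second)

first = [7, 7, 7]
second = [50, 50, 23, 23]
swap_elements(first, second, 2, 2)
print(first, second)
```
[7, 7, 7] [50, 50, 23, 23]
[7, 7, 23] [50, 50, 7, 23]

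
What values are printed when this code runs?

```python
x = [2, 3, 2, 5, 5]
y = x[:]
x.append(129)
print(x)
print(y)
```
[2, 3, 2, 5, 5, 129]
[2, 3, 2, 5, 5]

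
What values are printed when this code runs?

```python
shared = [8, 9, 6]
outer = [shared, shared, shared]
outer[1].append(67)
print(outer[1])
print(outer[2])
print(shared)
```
[8, 9, 6, 67]
[8, 9, 6, 67]
[8, 9, 6, 67]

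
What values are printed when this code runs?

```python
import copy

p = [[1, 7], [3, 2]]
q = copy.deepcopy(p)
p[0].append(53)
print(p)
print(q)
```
[[1, 7, 53], [3, 2]]
[[1, 7], [3, 2]]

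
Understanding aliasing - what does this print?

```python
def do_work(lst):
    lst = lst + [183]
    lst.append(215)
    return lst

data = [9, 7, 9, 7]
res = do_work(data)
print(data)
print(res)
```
[9, 7, 9, 7]
[9, 7, 9, 7, 183, 215]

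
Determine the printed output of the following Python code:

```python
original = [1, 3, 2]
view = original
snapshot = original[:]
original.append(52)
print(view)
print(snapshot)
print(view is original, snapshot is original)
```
[1, 3, 2, 52]
[1, 3, 2]
True False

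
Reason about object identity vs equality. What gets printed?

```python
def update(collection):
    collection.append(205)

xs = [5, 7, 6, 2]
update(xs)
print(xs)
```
[5, 7, 6, 2, 205]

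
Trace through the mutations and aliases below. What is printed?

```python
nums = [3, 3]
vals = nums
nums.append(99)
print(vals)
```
[3, 3, 99]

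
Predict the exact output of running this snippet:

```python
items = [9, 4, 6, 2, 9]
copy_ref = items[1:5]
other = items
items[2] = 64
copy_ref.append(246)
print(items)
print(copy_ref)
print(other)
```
[9, 4, 64, 2, 9]
[4, 6, 2, 9, 246]
[9, 4, 64, 2, 9]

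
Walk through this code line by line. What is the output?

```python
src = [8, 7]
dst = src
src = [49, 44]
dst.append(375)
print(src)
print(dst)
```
[49, 44]
[8, 7, 375]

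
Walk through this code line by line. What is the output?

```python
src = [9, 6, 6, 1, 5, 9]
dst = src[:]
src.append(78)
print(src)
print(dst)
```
[9, 6, 6, 1, 5, 9, 78]
[9, 6, 6, 1, 5, 9]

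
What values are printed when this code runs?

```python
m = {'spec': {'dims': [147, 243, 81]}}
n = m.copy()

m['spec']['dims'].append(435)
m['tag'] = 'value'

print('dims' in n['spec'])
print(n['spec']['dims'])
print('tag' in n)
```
True
[147, 243, 81, 435]
False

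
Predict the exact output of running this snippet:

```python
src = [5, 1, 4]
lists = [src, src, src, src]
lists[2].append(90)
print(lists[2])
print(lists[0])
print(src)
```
[5, 1, 4, 90]
[5, 1, 4, 90]
[5, 1, 4, 90]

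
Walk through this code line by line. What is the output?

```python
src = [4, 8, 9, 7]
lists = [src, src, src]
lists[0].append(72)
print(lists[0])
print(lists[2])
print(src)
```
[4, 8, 9, 7, 72]
[4, 8, 9, 7, 72]
[4, 8, 9, 7, 72]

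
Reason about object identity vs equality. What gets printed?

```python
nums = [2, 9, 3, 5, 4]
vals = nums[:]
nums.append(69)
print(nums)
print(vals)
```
[2, 9, 3, 5, 4, 69]
[2, 9, 3, 5, 4]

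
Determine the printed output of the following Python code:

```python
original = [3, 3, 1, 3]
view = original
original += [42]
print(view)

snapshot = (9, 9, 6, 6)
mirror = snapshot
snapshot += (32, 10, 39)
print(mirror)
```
[3, 3, 1, 3, 42]
(9, 9, 6, 6)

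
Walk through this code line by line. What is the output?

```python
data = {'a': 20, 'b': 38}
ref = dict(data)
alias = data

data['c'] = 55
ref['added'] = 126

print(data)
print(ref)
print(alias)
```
{'a': 20, 'b': 38, 'c': 55}
{'a': 20, 'b': 38, 'added': 126}
{'a': 20, 'b': 38, 'c': 55}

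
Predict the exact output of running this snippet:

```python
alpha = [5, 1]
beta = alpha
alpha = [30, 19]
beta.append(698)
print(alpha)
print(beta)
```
[30, 19]
[5, 1, 698]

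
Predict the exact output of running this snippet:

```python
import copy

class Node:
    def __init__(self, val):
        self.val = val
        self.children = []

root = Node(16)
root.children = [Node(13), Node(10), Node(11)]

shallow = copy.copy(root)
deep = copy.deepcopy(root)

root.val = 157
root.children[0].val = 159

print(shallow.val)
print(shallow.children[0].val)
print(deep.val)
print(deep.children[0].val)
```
16
159
16
13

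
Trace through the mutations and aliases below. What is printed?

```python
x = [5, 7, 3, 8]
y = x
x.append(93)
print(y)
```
[5, 7, 3, 8, 93]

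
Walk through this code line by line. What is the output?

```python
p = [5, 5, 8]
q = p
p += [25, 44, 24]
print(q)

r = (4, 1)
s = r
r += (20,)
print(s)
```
[5, 5, 8, 25, 44, 24]
(4, 1)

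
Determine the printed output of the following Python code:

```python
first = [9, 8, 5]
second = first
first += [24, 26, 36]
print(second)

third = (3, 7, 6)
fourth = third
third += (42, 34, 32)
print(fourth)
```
[9, 8, 5, 24, 26, 36]
(3, 7, 6)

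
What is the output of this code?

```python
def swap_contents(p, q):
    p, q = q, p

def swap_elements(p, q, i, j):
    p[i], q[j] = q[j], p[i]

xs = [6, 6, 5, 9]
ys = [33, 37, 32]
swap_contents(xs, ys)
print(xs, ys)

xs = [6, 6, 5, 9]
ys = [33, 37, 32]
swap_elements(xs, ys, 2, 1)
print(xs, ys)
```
[6, 6, 5, 9] [33, 37, 32]
[6, 6, 37, 9] [33, 5, 32]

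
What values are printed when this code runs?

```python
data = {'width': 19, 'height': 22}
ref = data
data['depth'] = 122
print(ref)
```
{'width': 19, 'height': 22, 'depth': 122}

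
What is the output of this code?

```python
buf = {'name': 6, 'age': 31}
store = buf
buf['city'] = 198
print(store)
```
{'name': 6, 'age': 31, 'city': 198}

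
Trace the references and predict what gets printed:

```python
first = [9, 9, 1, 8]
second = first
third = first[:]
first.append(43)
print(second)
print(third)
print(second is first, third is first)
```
[9, 9, 1, 8, 43]
[9, 9, 1, 8]
True False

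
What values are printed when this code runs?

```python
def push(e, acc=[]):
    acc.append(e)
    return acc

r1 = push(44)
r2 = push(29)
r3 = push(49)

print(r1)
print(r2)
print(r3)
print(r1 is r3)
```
[44, 29, 49]
[44, 29, 49]
[44, 29, 49]
True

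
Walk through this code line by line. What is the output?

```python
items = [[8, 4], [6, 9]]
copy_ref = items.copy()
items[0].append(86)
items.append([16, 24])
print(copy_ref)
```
[[8, 4, 86], [6, 9]]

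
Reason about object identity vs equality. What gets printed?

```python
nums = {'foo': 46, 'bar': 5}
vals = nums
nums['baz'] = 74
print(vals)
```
{'foo': 46, 'bar': 5, 'baz': 74}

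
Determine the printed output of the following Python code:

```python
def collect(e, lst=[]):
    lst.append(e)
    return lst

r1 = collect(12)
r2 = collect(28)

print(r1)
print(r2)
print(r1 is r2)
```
[12, 28]
[12, 28]
True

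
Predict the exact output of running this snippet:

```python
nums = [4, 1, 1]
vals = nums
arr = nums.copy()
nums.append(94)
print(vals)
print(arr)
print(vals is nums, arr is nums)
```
[4, 1, 1, 94]
[4, 1, 1]
True False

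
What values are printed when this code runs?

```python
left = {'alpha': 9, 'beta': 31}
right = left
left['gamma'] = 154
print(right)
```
{'alpha': 9, 'beta': 31, 'gamma': 154}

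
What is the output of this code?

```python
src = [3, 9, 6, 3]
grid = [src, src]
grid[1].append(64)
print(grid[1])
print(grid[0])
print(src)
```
[3, 9, 6, 3, 64]
[3, 9, 6, 3, 64]
[3, 9, 6, 3, 64]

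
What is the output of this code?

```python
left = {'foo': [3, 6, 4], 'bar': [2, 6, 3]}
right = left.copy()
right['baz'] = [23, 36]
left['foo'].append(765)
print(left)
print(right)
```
{'foo': [3, 6, 4, 765], 'bar': [2, 6, 3]}
{'foo': [3, 6, 4, 765], 'bar': [2, 6, 3], 'baz': [23, 36]}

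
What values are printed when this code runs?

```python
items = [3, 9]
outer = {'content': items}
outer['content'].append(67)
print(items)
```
[3, 9, 67]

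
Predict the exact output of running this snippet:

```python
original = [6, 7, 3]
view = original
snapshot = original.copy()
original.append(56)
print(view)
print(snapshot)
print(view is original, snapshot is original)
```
[6, 7, 3, 56]
[6, 7, 3]
True False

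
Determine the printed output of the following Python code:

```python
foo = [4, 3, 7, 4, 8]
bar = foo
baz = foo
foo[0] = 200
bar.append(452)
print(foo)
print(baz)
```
[200, 3, 7, 4, 8, 452]
[200, 3, 7, 4, 8, 452]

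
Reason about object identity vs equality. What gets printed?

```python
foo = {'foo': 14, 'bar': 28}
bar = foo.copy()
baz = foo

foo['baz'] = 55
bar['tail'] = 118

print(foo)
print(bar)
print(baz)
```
{'foo': 14, 'bar': 28, 'baz': 55}
{'foo': 14, 'bar': 28, 'tail': 118}
{'foo': 14, 'bar': 28, 'baz': 55}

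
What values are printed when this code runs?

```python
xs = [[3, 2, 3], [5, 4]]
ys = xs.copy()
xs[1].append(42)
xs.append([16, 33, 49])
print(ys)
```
[[3, 2, 3], [5, 4, 42]]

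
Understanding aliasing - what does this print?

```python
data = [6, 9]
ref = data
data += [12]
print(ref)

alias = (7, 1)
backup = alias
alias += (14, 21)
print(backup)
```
[6, 9, 12]
(7, 1)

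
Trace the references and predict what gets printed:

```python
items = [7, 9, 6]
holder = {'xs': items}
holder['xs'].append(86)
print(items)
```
[7, 9, 6, 86]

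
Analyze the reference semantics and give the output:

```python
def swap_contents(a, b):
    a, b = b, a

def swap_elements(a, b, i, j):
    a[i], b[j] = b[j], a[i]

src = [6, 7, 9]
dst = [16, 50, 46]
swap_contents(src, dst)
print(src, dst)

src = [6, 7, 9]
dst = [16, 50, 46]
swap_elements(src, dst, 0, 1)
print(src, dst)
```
[6, 7, 9] [16, 50, 46]
[50, 7, 9] [16, 6, 46]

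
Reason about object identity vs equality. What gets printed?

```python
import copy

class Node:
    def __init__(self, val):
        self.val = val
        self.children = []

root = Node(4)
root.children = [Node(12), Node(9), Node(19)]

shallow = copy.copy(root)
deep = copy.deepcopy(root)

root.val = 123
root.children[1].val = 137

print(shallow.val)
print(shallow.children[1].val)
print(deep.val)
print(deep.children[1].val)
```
4
137
4
9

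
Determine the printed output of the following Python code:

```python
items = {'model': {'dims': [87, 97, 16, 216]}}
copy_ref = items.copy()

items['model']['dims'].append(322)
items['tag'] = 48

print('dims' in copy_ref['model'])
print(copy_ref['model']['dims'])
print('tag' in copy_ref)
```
True
[87, 97, 16, 216, 322]
False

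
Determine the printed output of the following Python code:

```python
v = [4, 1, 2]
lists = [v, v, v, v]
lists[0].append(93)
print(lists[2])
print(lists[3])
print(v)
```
[4, 1, 2, 93]
[4, 1, 2, 93]
[4, 1, 2, 93]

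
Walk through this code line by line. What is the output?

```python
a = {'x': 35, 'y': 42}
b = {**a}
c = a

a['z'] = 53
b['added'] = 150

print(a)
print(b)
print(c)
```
{'x': 35, 'y': 42, 'z': 53}
{'x': 35, 'y': 42, 'added': 150}
{'x': 35, 'y': 42, 'z': 53}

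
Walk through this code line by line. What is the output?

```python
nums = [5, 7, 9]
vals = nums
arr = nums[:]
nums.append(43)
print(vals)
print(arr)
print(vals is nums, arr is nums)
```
[5, 7, 9, 43]
[5, 7, 9]
True False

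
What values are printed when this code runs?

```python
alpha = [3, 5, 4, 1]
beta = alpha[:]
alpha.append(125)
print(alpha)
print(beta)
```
[3, 5, 4, 1, 125]
[3, 5, 4, 1]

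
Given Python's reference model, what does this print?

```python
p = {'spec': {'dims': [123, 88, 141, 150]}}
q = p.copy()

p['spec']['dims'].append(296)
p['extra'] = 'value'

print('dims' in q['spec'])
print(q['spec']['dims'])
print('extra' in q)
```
True
[123, 88, 141, 150, 296]
False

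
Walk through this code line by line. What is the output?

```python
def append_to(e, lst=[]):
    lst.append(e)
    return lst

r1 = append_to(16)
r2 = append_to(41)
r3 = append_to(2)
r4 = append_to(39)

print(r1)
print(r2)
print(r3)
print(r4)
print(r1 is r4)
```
[16, 41, 2, 39]
[16, 41, 2, 39]
[16, 41, 2, 39]
[16, 41, 2, 39]
True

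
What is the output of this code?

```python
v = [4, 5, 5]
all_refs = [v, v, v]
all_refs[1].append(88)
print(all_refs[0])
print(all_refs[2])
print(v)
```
[4, 5, 5, 88]
[4, 5, 5, 88]
[4, 5, 5, 88]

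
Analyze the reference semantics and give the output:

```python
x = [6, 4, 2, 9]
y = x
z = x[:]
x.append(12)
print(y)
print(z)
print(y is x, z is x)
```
[6, 4, 2, 9, 12]
[6, 4, 2, 9]
True False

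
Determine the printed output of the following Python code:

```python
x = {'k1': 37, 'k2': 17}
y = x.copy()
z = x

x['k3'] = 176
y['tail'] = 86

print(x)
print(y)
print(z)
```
{'k1': 37, 'k2': 17, 'k3': 176}
{'k1': 37, 'k2': 17, 'tail': 86}
{'k1': 37, 'k2': 17, 'k3': 176}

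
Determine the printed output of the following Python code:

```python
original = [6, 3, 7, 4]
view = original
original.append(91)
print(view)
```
[6, 3, 7, 4, 91]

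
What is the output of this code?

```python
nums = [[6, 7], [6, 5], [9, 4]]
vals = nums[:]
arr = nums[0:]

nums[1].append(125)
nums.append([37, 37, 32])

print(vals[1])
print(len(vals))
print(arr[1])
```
[6, 5, 125]
3
[6, 5, 125]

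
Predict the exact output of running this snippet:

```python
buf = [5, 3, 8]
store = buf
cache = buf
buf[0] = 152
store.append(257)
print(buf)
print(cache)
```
[152, 3, 8, 257]
[152, 3, 8, 257]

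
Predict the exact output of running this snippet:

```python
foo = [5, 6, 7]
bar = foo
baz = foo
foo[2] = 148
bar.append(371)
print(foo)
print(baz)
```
[5, 6, 148, 371]
[5, 6, 148, 371]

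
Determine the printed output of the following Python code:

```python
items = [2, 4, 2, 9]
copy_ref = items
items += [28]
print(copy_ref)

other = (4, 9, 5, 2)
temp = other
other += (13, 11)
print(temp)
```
[2, 4, 2, 9, 28]
(4, 9, 5, 2)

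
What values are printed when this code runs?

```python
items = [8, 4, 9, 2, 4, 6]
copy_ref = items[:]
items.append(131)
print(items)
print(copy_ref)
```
[8, 4, 9, 2, 4, 6, 131]
[8, 4, 9, 2, 4, 6]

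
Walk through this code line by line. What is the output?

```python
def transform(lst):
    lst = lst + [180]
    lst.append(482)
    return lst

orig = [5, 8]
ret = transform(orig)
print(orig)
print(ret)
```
[5, 8]
[5, 8, 180, 482]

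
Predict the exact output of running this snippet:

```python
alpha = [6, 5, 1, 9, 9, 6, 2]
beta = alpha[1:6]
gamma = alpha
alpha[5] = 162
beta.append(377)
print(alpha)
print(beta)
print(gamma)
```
[6, 5, 1, 9, 9, 162, 2]
[5, 1, 9, 9, 6, 377]
[6, 5, 1, 9, 9, 162, 2]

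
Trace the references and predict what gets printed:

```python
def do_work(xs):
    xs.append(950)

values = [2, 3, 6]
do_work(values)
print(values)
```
[2, 3, 6, 950]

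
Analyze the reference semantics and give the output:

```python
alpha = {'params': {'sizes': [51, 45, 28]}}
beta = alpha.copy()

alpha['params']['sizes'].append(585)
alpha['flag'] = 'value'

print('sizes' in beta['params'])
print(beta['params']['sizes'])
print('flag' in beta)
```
True
[51, 45, 28, 585]
False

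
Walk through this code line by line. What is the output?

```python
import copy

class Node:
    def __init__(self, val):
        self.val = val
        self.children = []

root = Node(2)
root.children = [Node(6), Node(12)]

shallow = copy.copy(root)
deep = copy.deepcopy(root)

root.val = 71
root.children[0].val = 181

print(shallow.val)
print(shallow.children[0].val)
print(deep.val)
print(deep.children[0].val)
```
2
181
2
6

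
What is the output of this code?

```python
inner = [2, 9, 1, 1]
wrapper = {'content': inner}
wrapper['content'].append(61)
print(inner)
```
[2, 9, 1, 1, 61]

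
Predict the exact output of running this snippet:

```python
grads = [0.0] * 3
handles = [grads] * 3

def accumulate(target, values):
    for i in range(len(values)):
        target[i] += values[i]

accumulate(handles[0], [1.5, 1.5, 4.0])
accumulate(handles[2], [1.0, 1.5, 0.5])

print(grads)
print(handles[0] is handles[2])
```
[2.5, 3.0, 4.5]
True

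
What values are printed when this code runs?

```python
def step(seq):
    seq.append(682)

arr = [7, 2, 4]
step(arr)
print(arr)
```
[7, 2, 4, 682]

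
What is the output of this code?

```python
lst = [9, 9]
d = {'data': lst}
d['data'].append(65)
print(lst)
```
[9, 9, 65]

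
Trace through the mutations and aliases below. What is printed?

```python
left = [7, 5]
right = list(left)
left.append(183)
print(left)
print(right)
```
[7, 5, 183]
[7, 5]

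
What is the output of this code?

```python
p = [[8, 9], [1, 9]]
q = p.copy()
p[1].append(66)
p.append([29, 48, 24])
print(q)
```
[[8, 9], [1, 9, 66]]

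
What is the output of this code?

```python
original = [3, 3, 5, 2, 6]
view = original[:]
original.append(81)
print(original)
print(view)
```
[3, 3, 5, 2, 6, 81]
[3, 3, 5, 2, 6]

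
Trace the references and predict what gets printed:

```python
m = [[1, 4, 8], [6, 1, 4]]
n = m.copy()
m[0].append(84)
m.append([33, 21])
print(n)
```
[[1, 4, 8, 84], [6, 1, 4]]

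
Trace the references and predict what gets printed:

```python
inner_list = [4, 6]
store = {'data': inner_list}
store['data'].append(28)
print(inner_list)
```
[4, 6, 28]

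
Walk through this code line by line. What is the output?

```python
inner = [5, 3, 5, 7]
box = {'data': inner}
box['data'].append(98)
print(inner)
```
[5, 3, 5, 7, 98]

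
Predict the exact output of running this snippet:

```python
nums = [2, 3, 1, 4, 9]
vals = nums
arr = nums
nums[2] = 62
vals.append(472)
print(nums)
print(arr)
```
[2, 3, 62, 4, 9, 472]
[2, 3, 62, 4, 9, 472]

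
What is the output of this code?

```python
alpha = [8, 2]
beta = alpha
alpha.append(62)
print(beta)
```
[8, 2, 62]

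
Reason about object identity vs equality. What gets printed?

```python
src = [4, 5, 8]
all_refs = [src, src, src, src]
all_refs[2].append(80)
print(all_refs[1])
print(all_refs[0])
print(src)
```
[4, 5, 8, 80]
[4, 5, 8, 80]
[4, 5, 8, 80]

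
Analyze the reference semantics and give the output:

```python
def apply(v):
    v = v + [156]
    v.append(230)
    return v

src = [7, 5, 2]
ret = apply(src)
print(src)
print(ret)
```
[7, 5, 2]
[7, 5, 2, 156, 230]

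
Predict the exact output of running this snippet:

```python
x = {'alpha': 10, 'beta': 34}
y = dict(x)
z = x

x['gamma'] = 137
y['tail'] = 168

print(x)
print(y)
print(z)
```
{'alpha': 10, 'beta': 34, 'gamma': 137}
{'alpha': 10, 'beta': 34, 'tail': 168}
{'alpha': 10, 'beta': 34, 'gamma': 137}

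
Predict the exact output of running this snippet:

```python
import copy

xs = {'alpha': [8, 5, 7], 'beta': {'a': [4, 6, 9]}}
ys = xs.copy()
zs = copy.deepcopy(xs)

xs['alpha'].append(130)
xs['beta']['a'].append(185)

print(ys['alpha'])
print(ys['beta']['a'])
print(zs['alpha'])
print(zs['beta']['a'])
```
[8, 5, 7, 130]
[4, 6, 9, 185]
[8, 5, 7]
[4, 6, 9]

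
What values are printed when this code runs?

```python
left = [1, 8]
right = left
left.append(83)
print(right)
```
[1, 8, 83]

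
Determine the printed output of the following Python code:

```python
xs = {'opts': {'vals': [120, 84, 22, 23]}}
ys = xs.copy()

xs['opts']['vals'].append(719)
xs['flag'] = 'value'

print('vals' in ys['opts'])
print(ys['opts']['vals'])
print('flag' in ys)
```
True
[120, 84, 22, 23, 719]
False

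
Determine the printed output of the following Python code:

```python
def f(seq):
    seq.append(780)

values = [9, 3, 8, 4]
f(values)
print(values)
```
[9, 3, 8, 4, 780]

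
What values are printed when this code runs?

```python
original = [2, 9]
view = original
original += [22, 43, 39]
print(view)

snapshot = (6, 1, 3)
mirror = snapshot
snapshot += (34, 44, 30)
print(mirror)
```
[2, 9, 22, 43, 39]
(6, 1, 3)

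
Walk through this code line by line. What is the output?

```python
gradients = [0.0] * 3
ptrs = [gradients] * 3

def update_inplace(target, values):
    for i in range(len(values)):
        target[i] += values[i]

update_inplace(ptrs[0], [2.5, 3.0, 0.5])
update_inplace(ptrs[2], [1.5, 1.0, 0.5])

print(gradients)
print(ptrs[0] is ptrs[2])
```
[4.0, 4.0, 1.0]
True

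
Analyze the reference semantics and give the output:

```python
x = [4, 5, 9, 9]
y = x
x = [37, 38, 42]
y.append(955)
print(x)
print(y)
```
[37, 38, 42]
[4, 5, 9, 9, 955]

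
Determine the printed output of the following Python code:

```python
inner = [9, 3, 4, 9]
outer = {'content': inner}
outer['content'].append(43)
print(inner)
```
[9, 3, 4, 9, 43]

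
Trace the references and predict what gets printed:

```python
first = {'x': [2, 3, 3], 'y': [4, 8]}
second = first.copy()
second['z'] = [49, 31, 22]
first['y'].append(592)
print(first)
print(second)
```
{'x': [2, 3, 3], 'y': [4, 8, 592]}
{'x': [2, 3, 3], 'y': [4, 8, 592], 'z': [49, 31, 22]}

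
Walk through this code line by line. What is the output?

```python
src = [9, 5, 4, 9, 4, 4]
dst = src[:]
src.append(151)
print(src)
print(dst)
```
[9, 5, 4, 9, 4, 4, 151]
[9, 5, 4, 9, 4, 4]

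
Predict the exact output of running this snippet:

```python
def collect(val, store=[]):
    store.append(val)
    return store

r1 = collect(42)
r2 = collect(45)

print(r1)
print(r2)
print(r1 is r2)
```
[42, 45]
[42, 45]
True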